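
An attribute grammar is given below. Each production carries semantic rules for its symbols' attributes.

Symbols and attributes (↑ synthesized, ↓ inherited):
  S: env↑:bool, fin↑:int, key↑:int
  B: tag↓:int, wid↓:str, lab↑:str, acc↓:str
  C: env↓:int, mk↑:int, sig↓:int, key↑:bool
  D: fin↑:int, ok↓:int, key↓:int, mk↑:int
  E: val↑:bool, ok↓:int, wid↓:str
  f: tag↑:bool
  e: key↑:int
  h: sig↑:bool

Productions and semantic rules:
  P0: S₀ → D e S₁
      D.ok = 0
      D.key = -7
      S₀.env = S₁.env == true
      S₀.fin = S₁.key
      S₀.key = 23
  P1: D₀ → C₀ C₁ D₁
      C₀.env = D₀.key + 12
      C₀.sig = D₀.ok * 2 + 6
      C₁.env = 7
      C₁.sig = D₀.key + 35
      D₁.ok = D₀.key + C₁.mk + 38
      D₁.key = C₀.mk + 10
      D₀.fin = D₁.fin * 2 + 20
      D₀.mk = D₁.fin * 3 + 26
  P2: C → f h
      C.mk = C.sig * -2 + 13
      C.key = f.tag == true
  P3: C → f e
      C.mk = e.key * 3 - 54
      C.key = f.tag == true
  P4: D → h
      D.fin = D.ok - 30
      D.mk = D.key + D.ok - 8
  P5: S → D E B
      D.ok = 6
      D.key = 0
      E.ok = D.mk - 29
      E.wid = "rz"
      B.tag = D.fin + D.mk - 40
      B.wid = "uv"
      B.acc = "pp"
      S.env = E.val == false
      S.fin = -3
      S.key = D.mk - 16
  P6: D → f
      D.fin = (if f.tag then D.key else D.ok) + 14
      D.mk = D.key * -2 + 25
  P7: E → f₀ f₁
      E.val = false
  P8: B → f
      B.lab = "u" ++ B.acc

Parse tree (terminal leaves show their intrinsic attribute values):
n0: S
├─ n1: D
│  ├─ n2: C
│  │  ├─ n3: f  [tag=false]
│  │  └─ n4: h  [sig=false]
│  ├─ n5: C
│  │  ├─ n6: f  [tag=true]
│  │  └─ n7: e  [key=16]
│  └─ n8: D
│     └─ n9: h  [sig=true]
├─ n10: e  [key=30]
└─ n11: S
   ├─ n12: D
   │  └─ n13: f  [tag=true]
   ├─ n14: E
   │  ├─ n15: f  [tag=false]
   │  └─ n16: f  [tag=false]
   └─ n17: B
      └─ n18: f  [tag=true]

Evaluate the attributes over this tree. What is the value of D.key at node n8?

11

1. n1.ok = 0  [0]
2. n1.key = -7  [-7]
3. n2.env = 5  [D₀.key + 12]
4. n2.sig = 6  [D₀.ok * 2 + 6]
5. n3.tag = false  [terminal]
6. n4.sig = false  [terminal]
7. n2.mk = 1  [C.sig * -2 + 13]
8. n2.key = false  [f.tag == true]
9. n5.env = 7  [7]
10. n5.sig = 28  [D₀.key + 35]
11. n6.tag = true  [terminal]
12. n7.key = 16  [terminal]
13. n5.mk = -6  [e.key * 3 - 54]
14. n5.key = true  [f.tag == true]
15. n8.ok = 25  [D₀.key + C₁.mk + 38]
16. n8.key = 11  [C₀.mk + 10]
17. n9.sig = true  [terminal]
18. n8.fin = -5  [D.ok - 30]
19. n8.mk = 28  [D.key + D.ok - 8]
20. n1.fin = 10  [D₁.fin * 2 + 20]
21. n1.mk = 11  [D₁.fin * 3 + 26]
22. n10.key = 30  [terminal]
23. n12.ok = 6  [6]
24. n12.key = 0  [0]
25. n13.tag = true  [terminal]
26. n12.fin = 14  [(if f.tag then D.key else D.ok) + 14]
27. n12.mk = 25  [D.key * -2 + 25]
28. n14.ok = -4  [D.mk - 29]
29. n14.wid = "rz"  ["rz"]
30. n15.tag = false  [terminal]
31. n16.tag = false  [terminal]
32. n14.val = false  [false]
33. n17.tag = -1  [D.fin + D.mk - 40]
34. n17.wid = "uv"  ["uv"]
35. n17.acc = "pp"  ["pp"]
36. n18.tag = true  [terminal]
37. n17.lab = "upp"  ["u" ++ B.acc]
38. n11.env = true  [E.val == false]
39. n11.fin = -3  [-3]
40. n11.key = 9  [D.mk - 16]
41. n0.env = true  [S₁.env == true]
42. n0.fin = 9  [S₁.key]
43. n0.key = 23  [23]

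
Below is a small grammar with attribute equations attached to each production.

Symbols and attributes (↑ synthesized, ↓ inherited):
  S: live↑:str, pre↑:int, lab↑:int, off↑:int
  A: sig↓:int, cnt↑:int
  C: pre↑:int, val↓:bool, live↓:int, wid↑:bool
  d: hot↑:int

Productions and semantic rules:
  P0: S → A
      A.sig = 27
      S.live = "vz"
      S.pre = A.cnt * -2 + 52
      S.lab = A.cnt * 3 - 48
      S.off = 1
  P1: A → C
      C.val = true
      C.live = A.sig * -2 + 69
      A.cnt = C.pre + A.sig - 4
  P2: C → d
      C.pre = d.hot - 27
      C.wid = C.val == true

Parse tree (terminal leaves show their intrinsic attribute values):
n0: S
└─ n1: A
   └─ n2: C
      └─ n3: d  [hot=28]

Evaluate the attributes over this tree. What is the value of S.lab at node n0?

24

1. n1.sig = 27  [27]
2. n2.val = true  [true]
3. n2.live = 15  [A.sig * -2 + 69]
4. n3.hot = 28  [terminal]
5. n2.pre = 1  [d.hot - 27]
6. n2.wid = true  [C.val == true]
7. n1.cnt = 24  [C.pre + A.sig - 4]
8. n0.live = "vz"  ["vz"]
9. n0.pre = 4  [A.cnt * -2 + 52]
10. n0.lab = 24  [A.cnt * 3 - 48]
11. n0.off = 1  [1]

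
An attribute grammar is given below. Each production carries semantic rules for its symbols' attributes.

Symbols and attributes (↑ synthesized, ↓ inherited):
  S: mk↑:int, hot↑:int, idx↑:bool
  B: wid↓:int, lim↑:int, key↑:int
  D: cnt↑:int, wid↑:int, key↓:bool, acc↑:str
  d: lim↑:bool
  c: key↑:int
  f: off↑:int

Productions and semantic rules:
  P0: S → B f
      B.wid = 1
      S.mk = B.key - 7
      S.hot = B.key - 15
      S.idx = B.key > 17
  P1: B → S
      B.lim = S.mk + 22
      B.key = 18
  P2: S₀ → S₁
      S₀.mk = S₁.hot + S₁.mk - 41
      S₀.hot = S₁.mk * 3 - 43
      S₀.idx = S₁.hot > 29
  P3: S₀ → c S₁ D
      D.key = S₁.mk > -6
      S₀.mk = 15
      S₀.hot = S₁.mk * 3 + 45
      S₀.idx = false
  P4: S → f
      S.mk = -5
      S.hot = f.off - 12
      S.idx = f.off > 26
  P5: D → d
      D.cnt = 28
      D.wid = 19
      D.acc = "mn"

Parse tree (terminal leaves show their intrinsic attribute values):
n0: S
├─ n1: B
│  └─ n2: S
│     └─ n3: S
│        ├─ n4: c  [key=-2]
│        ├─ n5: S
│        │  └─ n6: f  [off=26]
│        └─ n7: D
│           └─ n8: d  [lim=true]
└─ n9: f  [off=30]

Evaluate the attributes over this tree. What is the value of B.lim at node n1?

26

1. n1.wid = 1  [1]
2. n4.key = -2  [terminal]
3. n6.off = 26  [terminal]
4. n5.mk = -5  [-5]
5. n5.hot = 14  [f.off - 12]
6. n5.idx = false  [f.off > 26]
7. n7.key = true  [S₁.mk > -6]
8. n8.lim = true  [terminal]
9. n7.cnt = 28  [28]
10. n7.wid = 19  [19]
11. n7.acc = "mn"  ["mn"]
12. n3.mk = 15  [15]
13. n3.hot = 30  [S₁.mk * 3 + 45]
14. n3.idx = false  [false]
15. n2.mk = 4  [S₁.hot + S₁.mk - 41]
16. n2.hot = 2  [S₁.mk * 3 - 43]
17. n2.idx = true  [S₁.hot > 29]
18. n1.lim = 26  [S.mk + 22]
19. n1.key = 18  [18]
20. n9.off = 30  [terminal]
21. n0.mk = 11  [B.key - 7]
22. n0.hot = 3  [B.key - 15]
23. n0.idx = true  [B.key > 17]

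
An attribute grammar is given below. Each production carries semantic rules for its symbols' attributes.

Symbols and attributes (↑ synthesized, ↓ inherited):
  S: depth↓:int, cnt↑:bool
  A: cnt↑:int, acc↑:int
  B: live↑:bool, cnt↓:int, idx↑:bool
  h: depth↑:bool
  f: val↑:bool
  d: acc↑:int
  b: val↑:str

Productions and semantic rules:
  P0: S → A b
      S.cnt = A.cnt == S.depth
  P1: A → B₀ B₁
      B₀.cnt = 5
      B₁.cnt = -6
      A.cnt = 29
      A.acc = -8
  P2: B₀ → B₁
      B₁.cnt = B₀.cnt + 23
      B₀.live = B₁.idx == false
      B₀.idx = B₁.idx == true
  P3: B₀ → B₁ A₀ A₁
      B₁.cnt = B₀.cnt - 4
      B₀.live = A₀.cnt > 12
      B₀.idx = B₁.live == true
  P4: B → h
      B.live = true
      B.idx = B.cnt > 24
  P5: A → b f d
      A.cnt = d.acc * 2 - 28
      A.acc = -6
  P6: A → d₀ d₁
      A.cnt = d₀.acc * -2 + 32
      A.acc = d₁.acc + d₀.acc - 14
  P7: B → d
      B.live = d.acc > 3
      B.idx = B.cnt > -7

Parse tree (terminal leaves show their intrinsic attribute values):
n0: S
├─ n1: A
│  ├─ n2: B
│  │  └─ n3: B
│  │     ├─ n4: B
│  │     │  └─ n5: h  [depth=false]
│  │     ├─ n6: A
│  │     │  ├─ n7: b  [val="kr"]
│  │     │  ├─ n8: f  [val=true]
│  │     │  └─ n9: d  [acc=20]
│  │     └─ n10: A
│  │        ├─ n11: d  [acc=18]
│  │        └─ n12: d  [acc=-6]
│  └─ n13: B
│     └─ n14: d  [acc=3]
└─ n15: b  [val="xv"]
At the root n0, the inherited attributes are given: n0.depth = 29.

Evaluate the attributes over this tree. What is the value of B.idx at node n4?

false

1. n0.depth = 29  [given at root]
2. n2.cnt = 5  [5]
3. n3.cnt = 28  [B₀.cnt + 23]
4. n4.cnt = 24  [B₀.cnt - 4]
5. n5.depth = false  [terminal]
6. n4.live = true  [true]
7. n4.idx = false  [B.cnt > 24]
8. n7.val = "kr"  [terminal]
9. n8.val = true  [terminal]
10. n9.acc = 20  [terminal]
11. n6.cnt = 12  [d.acc * 2 - 28]
12. n6.acc = -6  [-6]
13. n11.acc = 18  [terminal]
14. n12.acc = -6  [terminal]
15. n10.cnt = -4  [d₀.acc * -2 + 32]
16. n10.acc = -2  [d₁.acc + d₀.acc - 14]
17. n3.live = false  [A₀.cnt > 12]
18. n3.idx = true  [B₁.live == true]
19. n2.live = false  [B₁.idx == false]
20. n2.idx = true  [B₁.idx == true]
21. n13.cnt = -6  [-6]
22. n14.acc = 3  [terminal]
23. n13.live = false  [d.acc > 3]
24. n13.idx = true  [B.cnt > -7]
25. n1.cnt = 29  [29]
26. n1.acc = -8  [-8]
27. n15.val = "xv"  [terminal]
28. n0.cnt = true  [A.cnt == S.depth]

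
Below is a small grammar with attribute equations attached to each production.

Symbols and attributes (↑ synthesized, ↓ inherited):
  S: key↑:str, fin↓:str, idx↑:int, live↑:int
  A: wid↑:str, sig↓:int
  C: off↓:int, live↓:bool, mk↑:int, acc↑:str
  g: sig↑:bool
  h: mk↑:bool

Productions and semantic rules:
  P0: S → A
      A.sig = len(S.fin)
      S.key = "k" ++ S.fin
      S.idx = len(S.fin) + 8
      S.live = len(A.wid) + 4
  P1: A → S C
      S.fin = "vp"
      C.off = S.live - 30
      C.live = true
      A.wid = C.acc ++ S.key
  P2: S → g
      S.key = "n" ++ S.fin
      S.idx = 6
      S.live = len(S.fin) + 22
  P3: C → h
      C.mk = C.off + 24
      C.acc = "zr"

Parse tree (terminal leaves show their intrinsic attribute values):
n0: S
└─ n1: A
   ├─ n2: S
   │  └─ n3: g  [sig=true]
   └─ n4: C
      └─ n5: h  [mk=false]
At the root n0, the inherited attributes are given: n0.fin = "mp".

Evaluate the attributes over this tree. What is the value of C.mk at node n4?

1. n0.fin = "mp"  [given at root]
2. n1.sig = 2  [len(S.fin)]
3. n2.fin = "vp"  ["vp"]
4. n3.sig = true  [terminal]
5. n2.key = "nvp"  ["n" ++ S.fin]
6. n2.idx = 6  [6]
7. n2.live = 24  [len(S.fin) + 22]
8. n4.off = -6  [S.live - 30]
9. n4.live = true  [true]
10. n5.mk = false  [terminal]
11. n4.mk = 18  [C.off + 24]
12. n4.acc = "zr"  ["zr"]
13. n1.wid = "zrnvp"  [C.acc ++ S.key]
14. n0.key = "kmp"  ["k" ++ S.fin]
15. n0.idx = 10  [len(S.fin) + 8]
16. n0.live = 9  [len(A.wid) + 4]

18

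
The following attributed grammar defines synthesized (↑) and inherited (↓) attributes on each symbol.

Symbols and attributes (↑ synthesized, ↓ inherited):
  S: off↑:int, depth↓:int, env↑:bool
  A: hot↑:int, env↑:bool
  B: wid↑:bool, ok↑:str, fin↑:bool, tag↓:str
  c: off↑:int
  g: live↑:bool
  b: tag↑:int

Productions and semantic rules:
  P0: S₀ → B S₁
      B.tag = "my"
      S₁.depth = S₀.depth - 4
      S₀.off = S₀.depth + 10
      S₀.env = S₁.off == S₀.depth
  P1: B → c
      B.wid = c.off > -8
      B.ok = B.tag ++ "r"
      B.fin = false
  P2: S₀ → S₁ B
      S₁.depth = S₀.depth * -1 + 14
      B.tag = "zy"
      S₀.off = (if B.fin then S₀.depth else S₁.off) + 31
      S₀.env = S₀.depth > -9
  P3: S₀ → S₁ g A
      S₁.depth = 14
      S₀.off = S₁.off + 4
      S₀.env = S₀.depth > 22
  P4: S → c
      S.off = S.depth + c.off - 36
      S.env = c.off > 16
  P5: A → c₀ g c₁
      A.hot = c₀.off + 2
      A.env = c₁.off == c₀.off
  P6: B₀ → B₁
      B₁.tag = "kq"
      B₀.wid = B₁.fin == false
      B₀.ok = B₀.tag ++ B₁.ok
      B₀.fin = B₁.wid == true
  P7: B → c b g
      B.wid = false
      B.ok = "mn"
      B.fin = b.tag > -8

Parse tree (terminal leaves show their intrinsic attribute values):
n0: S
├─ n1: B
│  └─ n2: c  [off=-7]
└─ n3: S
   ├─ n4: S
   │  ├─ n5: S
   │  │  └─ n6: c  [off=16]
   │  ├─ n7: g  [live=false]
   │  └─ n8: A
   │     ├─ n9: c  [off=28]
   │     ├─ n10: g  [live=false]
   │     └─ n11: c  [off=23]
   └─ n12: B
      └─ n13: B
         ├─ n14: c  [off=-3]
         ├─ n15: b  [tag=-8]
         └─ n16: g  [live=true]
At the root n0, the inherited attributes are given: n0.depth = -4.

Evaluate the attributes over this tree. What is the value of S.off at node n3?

1. n0.depth = -4  [given at root]
2. n1.tag = "my"  ["my"]
3. n2.off = -7  [terminal]
4. n1.wid = true  [c.off > -8]
5. n1.ok = "myr"  [B.tag ++ "r"]
6. n1.fin = false  [false]
7. n3.depth = -8  [S₀.depth - 4]
8. n4.depth = 22  [S₀.depth * -1 + 14]
9. n5.depth = 14  [14]
10. n6.off = 16  [terminal]
11. n5.off = -6  [S.depth + c.off - 36]
12. n5.env = false  [c.off > 16]
13. n7.live = false  [terminal]
14. n9.off = 28  [terminal]
15. n10.live = false  [terminal]
16. n11.off = 23  [terminal]
17. n8.hot = 30  [c₀.off + 2]
18. n8.env = false  [c₁.off == c₀.off]
19. n4.off = -2  [S₁.off + 4]
20. n4.env = false  [S₀.depth > 22]
21. n12.tag = "zy"  ["zy"]
22. n13.tag = "kq"  ["kq"]
23. n14.off = -3  [terminal]
24. n15.tag = -8  [terminal]
25. n16.live = true  [terminal]
26. n13.wid = false  [false]
27. n13.ok = "mn"  ["mn"]
28. n13.fin = false  [b.tag > -8]
29. n12.wid = true  [B₁.fin == false]
30. n12.ok = "zymn"  [B₀.tag ++ B₁.ok]
31. n12.fin = false  [B₁.wid == true]
32. n3.off = 29  [(if B.fin then S₀.depth else S₁.off) + 31]
33. n3.env = true  [S₀.depth > -9]
34. n0.off = 6  [S₀.depth + 10]
35. n0.env = false  [S₁.off == S₀.depth]

29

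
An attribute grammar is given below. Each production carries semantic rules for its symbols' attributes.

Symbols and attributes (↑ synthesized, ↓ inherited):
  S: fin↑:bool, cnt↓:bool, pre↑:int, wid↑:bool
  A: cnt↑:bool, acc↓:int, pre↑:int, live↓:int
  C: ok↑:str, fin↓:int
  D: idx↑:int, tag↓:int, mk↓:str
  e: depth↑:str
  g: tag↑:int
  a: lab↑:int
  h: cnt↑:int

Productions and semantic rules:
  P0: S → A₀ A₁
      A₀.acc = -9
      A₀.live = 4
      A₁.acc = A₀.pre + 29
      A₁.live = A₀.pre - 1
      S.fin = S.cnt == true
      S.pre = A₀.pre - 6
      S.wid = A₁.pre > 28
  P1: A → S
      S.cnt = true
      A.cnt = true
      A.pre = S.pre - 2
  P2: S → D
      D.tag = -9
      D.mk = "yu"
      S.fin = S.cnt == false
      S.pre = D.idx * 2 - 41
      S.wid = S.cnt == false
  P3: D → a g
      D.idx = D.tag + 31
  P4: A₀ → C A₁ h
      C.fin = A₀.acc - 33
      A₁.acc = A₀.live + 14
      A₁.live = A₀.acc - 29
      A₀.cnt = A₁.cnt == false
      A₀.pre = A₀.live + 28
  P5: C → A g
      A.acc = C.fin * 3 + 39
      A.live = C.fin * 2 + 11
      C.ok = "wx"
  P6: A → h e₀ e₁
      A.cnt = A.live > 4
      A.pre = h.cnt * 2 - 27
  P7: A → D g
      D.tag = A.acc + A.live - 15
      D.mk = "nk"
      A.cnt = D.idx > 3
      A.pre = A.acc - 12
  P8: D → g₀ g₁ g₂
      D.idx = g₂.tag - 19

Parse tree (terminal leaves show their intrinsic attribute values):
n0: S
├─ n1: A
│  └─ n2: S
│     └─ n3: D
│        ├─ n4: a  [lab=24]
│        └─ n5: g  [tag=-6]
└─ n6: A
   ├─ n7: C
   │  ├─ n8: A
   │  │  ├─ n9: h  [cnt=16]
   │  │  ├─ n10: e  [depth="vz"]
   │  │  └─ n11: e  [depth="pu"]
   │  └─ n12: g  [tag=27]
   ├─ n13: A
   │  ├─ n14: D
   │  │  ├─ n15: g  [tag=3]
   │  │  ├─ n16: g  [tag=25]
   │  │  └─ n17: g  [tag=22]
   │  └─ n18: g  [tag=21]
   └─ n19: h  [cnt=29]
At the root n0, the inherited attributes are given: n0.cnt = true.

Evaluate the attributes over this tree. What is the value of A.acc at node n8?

1. n0.cnt = true  [given at root]
2. n1.acc = -9  [-9]
3. n1.live = 4  [4]
4. n2.cnt = true  [true]
5. n3.tag = -9  [-9]
6. n3.mk = "yu"  ["yu"]
7. n4.lab = 24  [terminal]
8. n5.tag = -6  [terminal]
9. n3.idx = 22  [D.tag + 31]
10. n2.fin = false  [S.cnt == false]
11. n2.pre = 3  [D.idx * 2 - 41]
12. n2.wid = false  [S.cnt == false]
13. n1.cnt = true  [true]
14. n1.pre = 1  [S.pre - 2]
15. n6.acc = 30  [A₀.pre + 29]
16. n6.live = 0  [A₀.pre - 1]
17. n7.fin = -3  [A₀.acc - 33]
18. n8.acc = 30  [C.fin * 3 + 39]
19. n8.live = 5  [C.fin * 2 + 11]
20. n9.cnt = 16  [terminal]
21. n10.depth = "vz"  [terminal]
22. n11.depth = "pu"  [terminal]
23. n8.cnt = true  [A.live > 4]
24. n8.pre = 5  [h.cnt * 2 - 27]
25. n12.tag = 27  [terminal]
26. n7.ok = "wx"  ["wx"]
27. n13.acc = 14  [A₀.live + 14]
28. n13.live = 1  [A₀.acc - 29]
29. n14.tag = 0  [A.acc + A.live - 15]
30. n14.mk = "nk"  ["nk"]
31. n15.tag = 3  [terminal]
32. n16.tag = 25  [terminal]
33. n17.tag = 22  [terminal]
34. n14.idx = 3  [g₂.tag - 19]
35. n18.tag = 21  [terminal]
36. n13.cnt = false  [D.idx > 3]
37. n13.pre = 2  [A.acc - 12]
38. n19.cnt = 29  [terminal]
39. n6.cnt = true  [A₁.cnt == false]
40. n6.pre = 28  [A₀.live + 28]
41. n0.fin = true  [S.cnt == true]
42. n0.pre = -5  [A₀.pre - 6]
43. n0.wid = false  [A₁.pre > 28]

30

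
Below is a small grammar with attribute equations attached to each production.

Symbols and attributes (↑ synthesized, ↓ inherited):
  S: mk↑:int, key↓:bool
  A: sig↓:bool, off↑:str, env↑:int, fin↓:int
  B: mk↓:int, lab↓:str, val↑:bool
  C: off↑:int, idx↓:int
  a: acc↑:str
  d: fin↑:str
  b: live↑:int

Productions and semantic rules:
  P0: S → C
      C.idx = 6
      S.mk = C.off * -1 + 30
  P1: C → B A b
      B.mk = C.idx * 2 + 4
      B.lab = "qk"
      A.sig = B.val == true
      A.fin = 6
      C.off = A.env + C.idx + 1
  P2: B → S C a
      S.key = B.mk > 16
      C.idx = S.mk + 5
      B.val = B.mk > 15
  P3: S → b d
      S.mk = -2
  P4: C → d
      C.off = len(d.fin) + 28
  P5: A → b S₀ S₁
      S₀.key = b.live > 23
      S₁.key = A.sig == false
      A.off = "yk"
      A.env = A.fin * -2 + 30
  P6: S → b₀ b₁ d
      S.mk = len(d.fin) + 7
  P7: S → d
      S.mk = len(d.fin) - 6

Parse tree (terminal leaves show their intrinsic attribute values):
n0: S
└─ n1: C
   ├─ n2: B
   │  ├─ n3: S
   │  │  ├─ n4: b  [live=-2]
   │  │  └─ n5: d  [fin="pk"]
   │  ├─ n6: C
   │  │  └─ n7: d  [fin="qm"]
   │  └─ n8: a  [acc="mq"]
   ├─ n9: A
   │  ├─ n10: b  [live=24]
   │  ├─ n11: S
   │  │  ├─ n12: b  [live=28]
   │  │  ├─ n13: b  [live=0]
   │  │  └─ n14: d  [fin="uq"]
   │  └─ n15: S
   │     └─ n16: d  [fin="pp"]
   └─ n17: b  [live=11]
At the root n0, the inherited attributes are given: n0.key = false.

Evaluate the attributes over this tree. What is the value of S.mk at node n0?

1. n0.key = false  [given at root]
2. n1.idx = 6  [6]
3. n2.mk = 16  [C.idx * 2 + 4]
4. n2.lab = "qk"  ["qk"]
5. n3.key = false  [B.mk > 16]
6. n4.live = -2  [terminal]
7. n5.fin = "pk"  [terminal]
8. n3.mk = -2  [-2]
9. n6.idx = 3  [S.mk + 5]
10. n7.fin = "qm"  [terminal]
11. n6.off = 30  [len(d.fin) + 28]
12. n8.acc = "mq"  [terminal]
13. n2.val = true  [B.mk > 15]
14. n9.sig = true  [B.val == true]
15. n9.fin = 6  [6]
16. n10.live = 24  [terminal]
17. n11.key = true  [b.live > 23]
18. n12.live = 28  [terminal]
19. n13.live = 0  [terminal]
20. n14.fin = "uq"  [terminal]
21. n11.mk = 9  [len(d.fin) + 7]
22. n15.key = false  [A.sig == false]
23. n16.fin = "pp"  [terminal]
24. n15.mk = -4  [len(d.fin) - 6]
25. n9.off = "yk"  ["yk"]
26. n9.env = 18  [A.fin * -2 + 30]
27. n17.live = 11  [terminal]
28. n1.off = 25  [A.env + C.idx + 1]
29. n0.mk = 5  [C.off * -1 + 30]

5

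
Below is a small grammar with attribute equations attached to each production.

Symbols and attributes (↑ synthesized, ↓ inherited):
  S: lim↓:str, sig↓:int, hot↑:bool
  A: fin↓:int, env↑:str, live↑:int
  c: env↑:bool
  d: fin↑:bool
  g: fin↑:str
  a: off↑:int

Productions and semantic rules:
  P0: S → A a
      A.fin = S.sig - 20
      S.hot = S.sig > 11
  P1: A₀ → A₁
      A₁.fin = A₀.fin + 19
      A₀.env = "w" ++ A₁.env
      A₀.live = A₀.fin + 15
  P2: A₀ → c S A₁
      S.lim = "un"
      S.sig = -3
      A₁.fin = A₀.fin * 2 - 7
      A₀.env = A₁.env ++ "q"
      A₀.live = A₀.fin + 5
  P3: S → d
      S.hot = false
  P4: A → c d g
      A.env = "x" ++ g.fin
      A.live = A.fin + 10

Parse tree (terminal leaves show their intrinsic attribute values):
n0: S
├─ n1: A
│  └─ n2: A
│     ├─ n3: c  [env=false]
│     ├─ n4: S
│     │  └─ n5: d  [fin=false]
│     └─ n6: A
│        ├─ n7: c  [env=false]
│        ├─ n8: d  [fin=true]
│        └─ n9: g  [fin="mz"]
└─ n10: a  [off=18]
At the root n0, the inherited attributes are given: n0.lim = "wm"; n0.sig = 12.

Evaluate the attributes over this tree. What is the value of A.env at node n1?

"wxmzq"

1. n0.lim = "wm"  [given at root]
2. n0.sig = 12  [given at root]
3. n1.fin = -8  [S.sig - 20]
4. n2.fin = 11  [A₀.fin + 19]
5. n3.env = false  [terminal]
6. n4.lim = "un"  ["un"]
7. n4.sig = -3  [-3]
8. n5.fin = false  [terminal]
9. n4.hot = false  [false]
10. n6.fin = 15  [A₀.fin * 2 - 7]
11. n7.env = false  [terminal]
12. n8.fin = true  [terminal]
13. n9.fin = "mz"  [terminal]
14. n6.env = "xmz"  ["x" ++ g.fin]
15. n6.live = 25  [A.fin + 10]
16. n2.env = "xmzq"  [A₁.env ++ "q"]
17. n2.live = 16  [A₀.fin + 5]
18. n1.env = "wxmzq"  ["w" ++ A₁.env]
19. n1.live = 7  [A₀.fin + 15]
20. n10.off = 18  [terminal]
21. n0.hot = true  [S.sig > 11]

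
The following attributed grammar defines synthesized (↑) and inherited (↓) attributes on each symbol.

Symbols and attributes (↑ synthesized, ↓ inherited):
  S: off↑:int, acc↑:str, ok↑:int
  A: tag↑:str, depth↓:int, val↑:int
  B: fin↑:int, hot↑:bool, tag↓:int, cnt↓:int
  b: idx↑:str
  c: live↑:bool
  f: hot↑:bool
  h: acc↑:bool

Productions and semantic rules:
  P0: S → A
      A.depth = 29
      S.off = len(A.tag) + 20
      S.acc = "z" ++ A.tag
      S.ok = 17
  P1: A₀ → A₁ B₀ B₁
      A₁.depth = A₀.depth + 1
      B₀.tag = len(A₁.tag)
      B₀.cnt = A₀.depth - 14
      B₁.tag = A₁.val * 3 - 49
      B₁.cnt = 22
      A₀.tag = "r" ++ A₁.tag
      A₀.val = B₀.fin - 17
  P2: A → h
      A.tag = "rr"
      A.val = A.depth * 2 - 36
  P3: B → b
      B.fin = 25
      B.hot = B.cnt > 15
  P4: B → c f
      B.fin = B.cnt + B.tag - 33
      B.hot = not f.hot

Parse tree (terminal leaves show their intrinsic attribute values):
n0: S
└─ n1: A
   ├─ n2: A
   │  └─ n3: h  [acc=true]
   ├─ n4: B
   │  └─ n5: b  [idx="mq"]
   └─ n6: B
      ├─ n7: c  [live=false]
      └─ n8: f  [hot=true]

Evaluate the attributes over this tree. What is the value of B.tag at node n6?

1. n1.depth = 29  [29]
2. n2.depth = 30  [A₀.depth + 1]
3. n3.acc = true  [terminal]
4. n2.tag = "rr"  ["rr"]
5. n2.val = 24  [A.depth * 2 - 36]
6. n4.tag = 2  [len(A₁.tag)]
7. n4.cnt = 15  [A₀.depth - 14]
8. n5.idx = "mq"  [terminal]
9. n4.fin = 25  [25]
10. n4.hot = false  [B.cnt > 15]
11. n6.tag = 23  [A₁.val * 3 - 49]
12. n6.cnt = 22  [22]
13. n7.live = false  [terminal]
14. n8.hot = true  [terminal]
15. n6.fin = 12  [B.cnt + B.tag - 33]
16. n6.hot = false  [not f.hot]
17. n1.tag = "rrr"  ["r" ++ A₁.tag]
18. n1.val = 8  [B₀.fin - 17]
19. n0.off = 23  [len(A.tag) + 20]
20. n0.acc = "zrrr"  ["z" ++ A.tag]
21. n0.ok = 17  [17]

23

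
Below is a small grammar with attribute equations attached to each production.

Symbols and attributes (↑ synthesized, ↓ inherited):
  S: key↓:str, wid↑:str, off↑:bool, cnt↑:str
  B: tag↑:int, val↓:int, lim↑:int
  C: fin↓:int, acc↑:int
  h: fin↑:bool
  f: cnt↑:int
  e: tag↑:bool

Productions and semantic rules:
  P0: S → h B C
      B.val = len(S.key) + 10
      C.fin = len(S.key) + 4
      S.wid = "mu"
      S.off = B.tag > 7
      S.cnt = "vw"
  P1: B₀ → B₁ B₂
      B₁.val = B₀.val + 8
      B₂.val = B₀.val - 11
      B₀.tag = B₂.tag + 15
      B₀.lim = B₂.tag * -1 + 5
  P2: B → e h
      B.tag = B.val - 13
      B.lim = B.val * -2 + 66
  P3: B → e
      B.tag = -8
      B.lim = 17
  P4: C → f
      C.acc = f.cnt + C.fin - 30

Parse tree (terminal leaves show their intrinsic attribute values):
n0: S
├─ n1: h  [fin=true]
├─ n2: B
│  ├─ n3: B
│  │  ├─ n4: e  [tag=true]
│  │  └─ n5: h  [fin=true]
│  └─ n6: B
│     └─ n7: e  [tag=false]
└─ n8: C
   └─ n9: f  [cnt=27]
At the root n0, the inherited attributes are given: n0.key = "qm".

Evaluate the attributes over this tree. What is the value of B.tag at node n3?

7

1. n0.key = "qm"  [given at root]
2. n1.fin = true  [terminal]
3. n2.val = 12  [len(S.key) + 10]
4. n3.val = 20  [B₀.val + 8]
5. n4.tag = true  [terminal]
6. n5.fin = true  [terminal]
7. n3.tag = 7  [B.val - 13]
8. n3.lim = 26  [B.val * -2 + 66]
9. n6.val = 1  [B₀.val - 11]
10. n7.tag = false  [terminal]
11. n6.tag = -8  [-8]
12. n6.lim = 17  [17]
13. n2.tag = 7  [B₂.tag + 15]
14. n2.lim = 13  [B₂.tag * -1 + 5]
15. n8.fin = 6  [len(S.key) + 4]
16. n9.cnt = 27  [terminal]
17. n8.acc = 3  [f.cnt + C.fin - 30]
18. n0.wid = "mu"  ["mu"]
19. n0.off = false  [B.tag > 7]
20. n0.cnt = "vw"  ["vw"]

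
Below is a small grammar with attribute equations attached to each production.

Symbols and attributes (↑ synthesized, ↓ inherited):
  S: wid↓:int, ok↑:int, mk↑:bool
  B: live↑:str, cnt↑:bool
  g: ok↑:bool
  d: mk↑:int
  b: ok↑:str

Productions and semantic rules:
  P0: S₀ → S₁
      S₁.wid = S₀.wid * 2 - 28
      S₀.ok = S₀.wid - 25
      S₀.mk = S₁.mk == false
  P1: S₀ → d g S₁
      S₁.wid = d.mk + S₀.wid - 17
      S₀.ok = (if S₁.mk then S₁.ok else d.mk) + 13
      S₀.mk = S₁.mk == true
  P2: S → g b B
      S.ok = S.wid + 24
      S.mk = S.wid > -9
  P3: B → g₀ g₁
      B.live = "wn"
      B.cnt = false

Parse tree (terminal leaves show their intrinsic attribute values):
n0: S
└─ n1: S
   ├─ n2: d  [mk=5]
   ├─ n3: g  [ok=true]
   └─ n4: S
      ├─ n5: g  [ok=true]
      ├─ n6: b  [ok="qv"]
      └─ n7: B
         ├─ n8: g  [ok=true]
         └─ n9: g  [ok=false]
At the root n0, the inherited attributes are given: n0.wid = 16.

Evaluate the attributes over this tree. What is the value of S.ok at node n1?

29

1. n0.wid = 16  [given at root]
2. n1.wid = 4  [S₀.wid * 2 - 28]
3. n2.mk = 5  [terminal]
4. n3.ok = true  [terminal]
5. n4.wid = -8  [d.mk + S₀.wid - 17]
6. n5.ok = true  [terminal]
7. n6.ok = "qv"  [terminal]
8. n8.ok = true  [terminal]
9. n9.ok = false  [terminal]
10. n7.live = "wn"  ["wn"]
11. n7.cnt = false  [false]
12. n4.ok = 16  [S.wid + 24]
13. n4.mk = true  [S.wid > -9]
14. n1.ok = 29  [(if S₁.mk then S₁.ok else d.mk) + 13]
15. n1.mk = true  [S₁.mk == true]
16. n0.ok = -9  [S₀.wid - 25]
17. n0.mk = false  [S₁.mk == false]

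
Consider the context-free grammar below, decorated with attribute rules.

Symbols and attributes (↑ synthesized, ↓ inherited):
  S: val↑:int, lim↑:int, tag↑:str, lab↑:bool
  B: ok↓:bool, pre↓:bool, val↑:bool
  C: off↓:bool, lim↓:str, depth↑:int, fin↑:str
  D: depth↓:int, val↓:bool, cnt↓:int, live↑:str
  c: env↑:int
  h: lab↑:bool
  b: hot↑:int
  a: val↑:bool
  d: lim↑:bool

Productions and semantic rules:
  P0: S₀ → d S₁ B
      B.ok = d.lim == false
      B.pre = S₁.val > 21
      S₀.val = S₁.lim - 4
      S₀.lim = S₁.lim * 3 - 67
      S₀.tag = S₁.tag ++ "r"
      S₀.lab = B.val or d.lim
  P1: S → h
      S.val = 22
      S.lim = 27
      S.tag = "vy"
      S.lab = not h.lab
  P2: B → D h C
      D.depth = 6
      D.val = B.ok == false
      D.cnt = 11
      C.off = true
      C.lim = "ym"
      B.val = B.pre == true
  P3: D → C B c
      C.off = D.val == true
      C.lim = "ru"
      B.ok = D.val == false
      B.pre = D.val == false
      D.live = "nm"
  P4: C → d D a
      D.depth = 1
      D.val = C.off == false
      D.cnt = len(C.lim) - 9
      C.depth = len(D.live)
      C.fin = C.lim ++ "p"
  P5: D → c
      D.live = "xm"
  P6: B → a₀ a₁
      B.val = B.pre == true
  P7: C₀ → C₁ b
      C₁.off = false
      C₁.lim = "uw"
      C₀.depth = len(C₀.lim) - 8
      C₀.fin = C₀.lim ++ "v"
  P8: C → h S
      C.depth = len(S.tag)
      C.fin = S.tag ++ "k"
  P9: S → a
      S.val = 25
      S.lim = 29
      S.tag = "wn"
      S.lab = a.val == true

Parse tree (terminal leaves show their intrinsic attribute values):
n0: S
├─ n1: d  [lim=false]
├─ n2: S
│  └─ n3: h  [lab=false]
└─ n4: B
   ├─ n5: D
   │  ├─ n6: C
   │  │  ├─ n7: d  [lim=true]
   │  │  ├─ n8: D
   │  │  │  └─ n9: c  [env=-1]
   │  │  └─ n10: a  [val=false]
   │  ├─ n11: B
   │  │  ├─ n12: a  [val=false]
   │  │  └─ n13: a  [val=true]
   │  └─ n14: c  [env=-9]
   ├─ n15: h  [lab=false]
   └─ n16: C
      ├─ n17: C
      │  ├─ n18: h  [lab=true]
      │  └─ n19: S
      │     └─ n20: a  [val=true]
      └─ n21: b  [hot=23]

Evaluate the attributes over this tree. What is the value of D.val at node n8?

1. n1.lim = false  [terminal]
2. n3.lab = false  [terminal]
3. n2.val = 22  [22]
4. n2.lim = 27  [27]
5. n2.tag = "vy"  ["vy"]
6. n2.lab = true  [not h.lab]
7. n4.ok = true  [d.lim == false]
8. n4.pre = true  [S₁.val > 21]
9. n5.depth = 6  [6]
10. n5.val = false  [B.ok == false]
11. n5.cnt = 11  [11]
12. n6.off = false  [D.val == true]
13. n6.lim = "ru"  ["ru"]
14. n7.lim = true  [terminal]
15. n8.depth = 1  [1]
16. n8.val = true  [C.off == false]
17. n8.cnt = -7  [len(C.lim) - 9]
18. n9.env = -1  [terminal]
19. n8.live = "xm"  ["xm"]
20. n10.val = false  [terminal]
21. n6.depth = 2  [len(D.live)]
22. n6.fin = "rup"  [C.lim ++ "p"]
23. n11.ok = true  [D.val == false]
24. n11.pre = true  [D.val == false]
25. n12.val = false  [terminal]
26. n13.val = true  [terminal]
27. n11.val = true  [B.pre == true]
28. n14.env = -9  [terminal]
29. n5.live = "nm"  ["nm"]
30. n15.lab = false  [terminal]
31. n16.off = true  [true]
32. n16.lim = "ym"  ["ym"]
33. n17.off = false  [false]
34. n17.lim = "uw"  ["uw"]
35. n18.lab = true  [terminal]
36. n20.val = true  [terminal]
37. n19.val = 25  [25]
38. n19.lim = 29  [29]
39. n19.tag = "wn"  ["wn"]
40. n19.lab = true  [a.val == true]
41. n17.depth = 2  [len(S.tag)]
42. n17.fin = "wnk"  [S.tag ++ "k"]
43. n21.hot = 23  [terminal]
44. n16.depth = -6  [len(C₀.lim) - 8]
45. n16.fin = "ymv"  [C₀.lim ++ "v"]
46. n4.val = true  [B.pre == true]
47. n0.val = 23  [S₁.lim - 4]
48. n0.lim = 14  [S₁.lim * 3 - 67]
49. n0.tag = "vyr"  [S₁.tag ++ "r"]
50. n0.lab = true  [B.val or d.lim]

true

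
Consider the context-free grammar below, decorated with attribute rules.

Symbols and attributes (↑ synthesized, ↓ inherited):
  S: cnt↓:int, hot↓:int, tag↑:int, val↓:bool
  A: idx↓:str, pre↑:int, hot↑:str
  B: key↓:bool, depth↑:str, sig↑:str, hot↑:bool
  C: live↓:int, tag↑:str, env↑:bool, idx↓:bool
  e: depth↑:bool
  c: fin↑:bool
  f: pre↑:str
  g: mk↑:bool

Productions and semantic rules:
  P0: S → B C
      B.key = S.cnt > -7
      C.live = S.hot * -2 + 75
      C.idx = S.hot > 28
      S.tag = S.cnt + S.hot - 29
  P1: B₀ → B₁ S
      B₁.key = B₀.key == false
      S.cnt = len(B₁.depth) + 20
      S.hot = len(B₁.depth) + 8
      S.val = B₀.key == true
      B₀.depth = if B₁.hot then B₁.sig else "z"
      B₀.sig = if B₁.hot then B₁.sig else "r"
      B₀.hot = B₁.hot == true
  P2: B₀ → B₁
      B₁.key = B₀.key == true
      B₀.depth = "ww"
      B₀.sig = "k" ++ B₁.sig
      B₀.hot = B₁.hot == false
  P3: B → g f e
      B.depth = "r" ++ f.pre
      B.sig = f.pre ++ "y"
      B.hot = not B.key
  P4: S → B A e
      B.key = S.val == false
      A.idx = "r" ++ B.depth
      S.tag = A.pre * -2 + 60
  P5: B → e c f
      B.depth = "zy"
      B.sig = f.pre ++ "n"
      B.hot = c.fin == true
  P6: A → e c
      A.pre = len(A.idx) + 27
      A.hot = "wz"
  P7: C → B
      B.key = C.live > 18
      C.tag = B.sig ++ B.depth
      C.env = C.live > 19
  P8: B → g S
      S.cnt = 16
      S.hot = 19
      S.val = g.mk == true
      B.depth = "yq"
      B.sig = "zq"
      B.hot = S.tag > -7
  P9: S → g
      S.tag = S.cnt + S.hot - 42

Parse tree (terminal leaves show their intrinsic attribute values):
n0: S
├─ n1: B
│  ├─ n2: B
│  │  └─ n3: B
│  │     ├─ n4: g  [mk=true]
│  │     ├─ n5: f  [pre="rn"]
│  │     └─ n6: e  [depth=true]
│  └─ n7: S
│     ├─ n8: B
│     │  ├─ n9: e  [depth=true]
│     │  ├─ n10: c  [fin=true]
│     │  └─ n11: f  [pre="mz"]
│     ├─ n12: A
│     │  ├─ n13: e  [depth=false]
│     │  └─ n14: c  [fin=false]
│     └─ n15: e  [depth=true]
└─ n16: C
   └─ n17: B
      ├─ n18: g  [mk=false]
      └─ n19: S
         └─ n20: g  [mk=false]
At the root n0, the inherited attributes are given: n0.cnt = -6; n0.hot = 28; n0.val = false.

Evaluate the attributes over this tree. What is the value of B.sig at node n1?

"r"

1. n0.cnt = -6  [given at root]
2. n0.hot = 28  [given at root]
3. n0.val = false  [given at root]
4. n1.key = true  [S.cnt > -7]
5. n2.key = false  [B₀.key == false]
6. n3.key = false  [B₀.key == true]
7. n4.mk = true  [terminal]
8. n5.pre = "rn"  [terminal]
9. n6.depth = true  [terminal]
10. n3.depth = "rrn"  ["r" ++ f.pre]
11. n3.sig = "rny"  [f.pre ++ "y"]
12. n3.hot = true  [not B.key]
13. n2.depth = "ww"  ["ww"]
14. n2.sig = "krny"  ["k" ++ B₁.sig]
15. n2.hot = false  [B₁.hot == false]
16. n7.cnt = 22  [len(B₁.depth) + 20]
17. n7.hot = 10  [len(B₁.depth) + 8]
18. n7.val = true  [B₀.key == true]
19. n8.key = false  [S.val == false]
20. n9.depth = true  [terminal]
21. n10.fin = true  [terminal]
22. n11.pre = "mz"  [terminal]
23. n8.depth = "zy"  ["zy"]
24. n8.sig = "mzn"  [f.pre ++ "n"]
25. n8.hot = true  [c.fin == true]
26. n12.idx = "rzy"  ["r" ++ B.depth]
27. n13.depth = false  [terminal]
28. n14.fin = false  [terminal]
29. n12.pre = 30  [len(A.idx) + 27]
30. n12.hot = "wz"  ["wz"]
31. n15.depth = true  [terminal]
32. n7.tag = 0  [A.pre * -2 + 60]
33. n1.depth = "z"  [if B₁.hot then B₁.sig else "z"]
34. n1.sig = "r"  [if B₁.hot then B₁.sig else "r"]
35. n1.hot = false  [B₁.hot == true]
36. n16.live = 19  [S.hot * -2 + 75]
37. n16.idx = false  [S.hot > 28]
38. n17.key = true  [C.live > 18]
39. n18.mk = false  [terminal]
40. n19.cnt = 16  [16]
41. n19.hot = 19  [19]
42. n19.val = false  [g.mk == true]
43. n20.mk = false  [terminal]
44. n19.tag = -7  [S.cnt + S.hot - 42]
45. n17.depth = "yq"  ["yq"]
46. n17.sig = "zq"  ["zq"]
47. n17.hot = false  [S.tag > -7]
48. n16.tag = "zqyq"  [B.sig ++ B.depth]
49. n16.env = false  [C.live > 19]
50. n0.tag = -7  [S.cnt + S.hot - 29]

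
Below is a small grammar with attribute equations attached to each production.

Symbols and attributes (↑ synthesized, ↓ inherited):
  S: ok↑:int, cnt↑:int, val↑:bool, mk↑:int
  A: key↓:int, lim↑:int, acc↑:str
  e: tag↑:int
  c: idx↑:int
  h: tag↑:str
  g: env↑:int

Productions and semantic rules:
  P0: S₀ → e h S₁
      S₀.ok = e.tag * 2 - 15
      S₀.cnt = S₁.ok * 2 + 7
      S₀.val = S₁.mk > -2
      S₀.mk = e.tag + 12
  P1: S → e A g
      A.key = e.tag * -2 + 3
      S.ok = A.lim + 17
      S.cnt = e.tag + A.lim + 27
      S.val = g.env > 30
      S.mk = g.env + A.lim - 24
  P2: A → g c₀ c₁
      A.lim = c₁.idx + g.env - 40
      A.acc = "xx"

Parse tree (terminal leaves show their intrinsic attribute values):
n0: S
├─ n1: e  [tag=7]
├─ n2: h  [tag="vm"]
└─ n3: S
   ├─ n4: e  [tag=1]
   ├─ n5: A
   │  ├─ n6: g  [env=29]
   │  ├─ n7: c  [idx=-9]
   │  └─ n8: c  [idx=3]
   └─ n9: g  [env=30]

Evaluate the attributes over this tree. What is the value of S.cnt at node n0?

1. n1.tag = 7  [terminal]
2. n2.tag = "vm"  [terminal]
3. n4.tag = 1  [terminal]
4. n5.key = 1  [e.tag * -2 + 3]
5. n6.env = 29  [terminal]
6. n7.idx = -9  [terminal]
7. n8.idx = 3  [terminal]
8. n5.lim = -8  [c₁.idx + g.env - 40]
9. n5.acc = "xx"  ["xx"]
10. n9.env = 30  [terminal]
11. n3.ok = 9  [A.lim + 17]
12. n3.cnt = 20  [e.tag + A.lim + 27]
13. n3.val = false  [g.env > 30]
14. n3.mk = -2  [g.env + A.lim - 24]
15. n0.ok = -1  [e.tag * 2 - 15]
16. n0.cnt = 25  [S₁.ok * 2 + 7]
17. n0.val = false  [S₁.mk > -2]
18. n0.mk = 19  [e.tag + 12]

25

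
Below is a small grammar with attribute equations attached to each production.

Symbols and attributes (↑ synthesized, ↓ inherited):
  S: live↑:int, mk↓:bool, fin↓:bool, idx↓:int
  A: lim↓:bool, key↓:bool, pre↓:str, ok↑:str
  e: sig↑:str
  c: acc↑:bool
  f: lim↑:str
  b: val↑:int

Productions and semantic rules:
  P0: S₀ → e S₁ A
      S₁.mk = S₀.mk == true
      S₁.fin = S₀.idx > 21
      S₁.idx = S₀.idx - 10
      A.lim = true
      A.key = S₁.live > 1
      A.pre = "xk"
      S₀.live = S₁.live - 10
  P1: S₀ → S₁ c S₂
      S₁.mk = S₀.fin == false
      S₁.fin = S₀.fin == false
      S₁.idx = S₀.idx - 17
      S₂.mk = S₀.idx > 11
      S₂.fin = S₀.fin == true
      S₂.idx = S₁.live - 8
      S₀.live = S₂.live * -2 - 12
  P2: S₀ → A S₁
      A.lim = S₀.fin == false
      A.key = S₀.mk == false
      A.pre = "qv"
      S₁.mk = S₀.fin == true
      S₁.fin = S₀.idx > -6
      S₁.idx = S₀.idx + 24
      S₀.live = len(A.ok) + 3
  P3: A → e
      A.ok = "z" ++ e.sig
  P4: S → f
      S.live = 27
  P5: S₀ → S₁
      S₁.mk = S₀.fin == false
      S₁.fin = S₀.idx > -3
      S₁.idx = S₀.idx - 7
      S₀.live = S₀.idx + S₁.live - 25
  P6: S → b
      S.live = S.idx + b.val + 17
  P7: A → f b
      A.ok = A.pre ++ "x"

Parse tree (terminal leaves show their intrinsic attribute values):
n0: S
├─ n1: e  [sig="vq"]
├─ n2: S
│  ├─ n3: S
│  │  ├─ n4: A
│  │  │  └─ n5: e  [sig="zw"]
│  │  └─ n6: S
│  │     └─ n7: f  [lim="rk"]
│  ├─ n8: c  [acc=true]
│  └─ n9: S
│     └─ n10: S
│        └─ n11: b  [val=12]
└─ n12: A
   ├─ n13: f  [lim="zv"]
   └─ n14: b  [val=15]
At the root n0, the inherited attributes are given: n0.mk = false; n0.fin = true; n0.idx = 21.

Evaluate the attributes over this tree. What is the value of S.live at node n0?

-8

1. n0.mk = false  [given at root]
2. n0.fin = true  [given at root]
3. n0.idx = 21  [given at root]
4. n1.sig = "vq"  [terminal]
5. n2.mk = false  [S₀.mk == true]
6. n2.fin = false  [S₀.idx > 21]
7. n2.idx = 11  [S₀.idx - 10]
8. n3.mk = true  [S₀.fin == false]
9. n3.fin = true  [S₀.fin == false]
10. n3.idx = -6  [S₀.idx - 17]
11. n4.lim = false  [S₀.fin == false]
12. n4.key = false  [S₀.mk == false]
13. n4.pre = "qv"  ["qv"]
14. n5.sig = "zw"  [terminal]
15. n4.ok = "zzw"  ["z" ++ e.sig]
16. n6.mk = true  [S₀.fin == true]
17. n6.fin = false  [S₀.idx > -6]
18. n6.idx = 18  [S₀.idx + 24]
19. n7.lim = "rk"  [terminal]
20. n6.live = 27  [27]
21. n3.live = 6  [len(A.ok) + 3]
22. n8.acc = true  [terminal]
23. n9.mk = false  [S₀.idx > 11]
24. n9.fin = false  [S₀.fin == true]
25. n9.idx = -2  [S₁.live - 8]
26. n10.mk = true  [S₀.fin == false]
27. n10.fin = true  [S₀.idx > -3]
28. n10.idx = -9  [S₀.idx - 7]
29. n11.val = 12  [terminal]
30. n10.live = 20  [S.idx + b.val + 17]
31. n9.live = -7  [S₀.idx + S₁.live - 25]
32. n2.live = 2  [S₂.live * -2 - 12]
33. n12.lim = true  [true]
34. n12.key = true  [S₁.live > 1]
35. n12.pre = "xk"  ["xk"]
36. n13.lim = "zv"  [terminal]
37. n14.val = 15  [terminal]
38. n12.ok = "xkx"  [A.pre ++ "x"]
39. n0.live = -8  [S₁.live - 10]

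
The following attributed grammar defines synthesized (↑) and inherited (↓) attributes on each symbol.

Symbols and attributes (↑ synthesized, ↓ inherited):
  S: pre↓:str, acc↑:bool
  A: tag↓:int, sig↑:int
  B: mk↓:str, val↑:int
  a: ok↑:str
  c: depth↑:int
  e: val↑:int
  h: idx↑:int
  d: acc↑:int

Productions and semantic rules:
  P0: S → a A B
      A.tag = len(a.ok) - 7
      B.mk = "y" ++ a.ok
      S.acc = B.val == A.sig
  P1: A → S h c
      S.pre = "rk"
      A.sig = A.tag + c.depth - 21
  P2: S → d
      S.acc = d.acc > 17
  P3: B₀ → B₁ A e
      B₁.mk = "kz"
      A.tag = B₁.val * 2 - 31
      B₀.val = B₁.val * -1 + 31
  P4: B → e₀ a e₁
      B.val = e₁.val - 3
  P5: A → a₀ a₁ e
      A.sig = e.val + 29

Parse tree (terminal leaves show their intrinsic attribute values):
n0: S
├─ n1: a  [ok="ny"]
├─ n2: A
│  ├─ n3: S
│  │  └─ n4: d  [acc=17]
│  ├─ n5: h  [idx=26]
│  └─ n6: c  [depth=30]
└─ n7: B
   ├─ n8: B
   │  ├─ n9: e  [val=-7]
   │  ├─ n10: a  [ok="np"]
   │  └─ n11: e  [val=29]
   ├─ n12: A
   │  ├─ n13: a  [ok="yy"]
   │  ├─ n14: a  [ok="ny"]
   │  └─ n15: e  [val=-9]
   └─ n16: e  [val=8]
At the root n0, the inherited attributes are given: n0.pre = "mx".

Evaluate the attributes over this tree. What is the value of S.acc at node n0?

1. n0.pre = "mx"  [given at root]
2. n1.ok = "ny"  [terminal]
3. n2.tag = -5  [len(a.ok) - 7]
4. n3.pre = "rk"  ["rk"]
5. n4.acc = 17  [terminal]
6. n3.acc = false  [d.acc > 17]
7. n5.idx = 26  [terminal]
8. n6.depth = 30  [terminal]
9. n2.sig = 4  [A.tag + c.depth - 21]
10. n7.mk = "yny"  ["y" ++ a.ok]
11. n8.mk = "kz"  ["kz"]
12. n9.val = -7  [terminal]
13. n10.ok = "np"  [terminal]
14. n11.val = 29  [terminal]
15. n8.val = 26  [e₁.val - 3]
16. n12.tag = 21  [B₁.val * 2 - 31]
17. n13.ok = "yy"  [terminal]
18. n14.ok = "ny"  [terminal]
19. n15.val = -9  [terminal]
20. n12.sig = 20  [e.val + 29]
21. n16.val = 8  [terminal]
22. n7.val = 5  [B₁.val * -1 + 31]
23. n0.acc = false  [B.val == A.sig]

false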